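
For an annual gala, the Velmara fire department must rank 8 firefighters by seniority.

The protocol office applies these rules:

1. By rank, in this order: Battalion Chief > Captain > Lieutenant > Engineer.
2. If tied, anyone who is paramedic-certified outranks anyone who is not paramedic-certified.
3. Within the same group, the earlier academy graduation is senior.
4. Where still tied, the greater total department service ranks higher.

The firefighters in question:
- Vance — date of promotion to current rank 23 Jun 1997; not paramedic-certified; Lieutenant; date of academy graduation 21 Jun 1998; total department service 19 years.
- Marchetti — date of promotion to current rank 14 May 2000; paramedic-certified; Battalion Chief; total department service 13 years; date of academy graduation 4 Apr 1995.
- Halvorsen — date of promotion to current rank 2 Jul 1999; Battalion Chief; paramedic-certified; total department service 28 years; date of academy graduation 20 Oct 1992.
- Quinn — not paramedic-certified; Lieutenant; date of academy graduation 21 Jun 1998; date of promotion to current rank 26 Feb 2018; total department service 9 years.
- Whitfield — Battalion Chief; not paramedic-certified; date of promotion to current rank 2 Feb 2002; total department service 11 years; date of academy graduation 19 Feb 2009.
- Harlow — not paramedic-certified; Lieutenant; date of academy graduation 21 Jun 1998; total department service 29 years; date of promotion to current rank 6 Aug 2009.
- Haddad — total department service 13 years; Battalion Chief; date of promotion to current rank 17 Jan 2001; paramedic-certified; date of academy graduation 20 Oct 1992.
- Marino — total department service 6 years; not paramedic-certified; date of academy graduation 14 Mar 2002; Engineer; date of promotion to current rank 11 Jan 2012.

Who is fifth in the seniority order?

Harlow

By rank: Halvorsen, Haddad, Marchetti and Whitfield (Battalion Chief); then Harlow, Vance and Quinn (Lieutenant); then Marino (Engineer).
Among Halvorsen, Haddad, Marchetti and Whitfield, paramedic-certified before not paramedic-certified: Halvorsen, Haddad and Marchetti (paramedic-certified) before Whitfield (not paramedic-certified).
Among Halvorsen, Haddad and Marchetti, by date of academy graduation (earlier first): Halvorsen and Haddad (20 Oct 1992) before Marchetti (4 Apr 1995).
Among Halvorsen and Haddad, by total department service (higher first): Halvorsen (28 years) before Haddad (13 years).
Harlow, Vance and Quinn are each not paramedic-certified, so the next rule applies.
Harlow, Vance and Quinn all have date of academy graduation 21 Jun 1998, so the next rule applies.
Among Harlow, Vance and Quinn, by total department service (higher first): Harlow (29 years) before Vance (19 years) before Quinn (9 years).
Order: Halvorsen, Haddad, Marchetti, Whitfield, Harlow, Vance, Quinn, Marino.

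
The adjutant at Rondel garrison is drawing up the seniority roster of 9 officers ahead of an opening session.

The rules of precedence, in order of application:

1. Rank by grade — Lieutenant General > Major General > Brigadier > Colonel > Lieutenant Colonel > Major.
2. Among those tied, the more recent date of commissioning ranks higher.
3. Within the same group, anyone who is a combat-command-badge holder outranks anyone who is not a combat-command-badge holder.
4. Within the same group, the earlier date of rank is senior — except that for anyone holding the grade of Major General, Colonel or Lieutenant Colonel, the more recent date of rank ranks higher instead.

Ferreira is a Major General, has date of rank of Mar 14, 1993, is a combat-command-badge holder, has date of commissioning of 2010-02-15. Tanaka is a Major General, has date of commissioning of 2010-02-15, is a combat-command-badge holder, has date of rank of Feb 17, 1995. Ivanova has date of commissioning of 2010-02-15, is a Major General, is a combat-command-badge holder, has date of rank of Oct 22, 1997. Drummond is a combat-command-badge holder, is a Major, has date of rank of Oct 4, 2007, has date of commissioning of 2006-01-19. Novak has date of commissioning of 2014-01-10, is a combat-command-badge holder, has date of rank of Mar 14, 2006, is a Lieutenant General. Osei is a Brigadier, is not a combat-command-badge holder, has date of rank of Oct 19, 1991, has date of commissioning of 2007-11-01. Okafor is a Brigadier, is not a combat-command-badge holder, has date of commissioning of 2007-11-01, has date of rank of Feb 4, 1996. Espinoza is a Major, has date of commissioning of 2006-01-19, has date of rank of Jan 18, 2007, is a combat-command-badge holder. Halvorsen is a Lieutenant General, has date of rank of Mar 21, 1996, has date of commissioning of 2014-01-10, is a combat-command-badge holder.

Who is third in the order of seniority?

By grade: Halvorsen and Novak (Lieutenant General); then Ivanova, Tanaka and Ferreira (Major General); then Osei and Okafor (Brigadier); then Espinoza and Drummond (Major).
Halvorsen and Novak both have date of commissioning 2014-01-10, so the next rule applies.
Halvorsen and Novak are each a combat-command-badge holder, so the next rule applies.
Among Halvorsen and Novak, by date of rank (earlier first): Halvorsen (Mar 21, 1996) before Novak (Mar 14, 2006).
Ivanova, Tanaka and Ferreira all have date of commissioning 2010-02-15, so the next rule applies.
Ivanova, Tanaka and Ferreira are each a combat-command-badge holder, so the next rule applies.
Among Ivanova, Tanaka and Ferreira, by date of rank (later first) (reversed rule for this group): Ivanova (Oct 22, 1997) before Tanaka (Feb 17, 1995) before Ferreira (Mar 14, 1993).
Osei and Okafor both have date of commissioning 2007-11-01, so the next rule applies.
Osei and Okafor are each not a combat-command-badge holder, so the next rule applies.
Among Osei and Okafor, by date of rank (earlier first): Osei (Oct 19, 1991) before Okafor (Feb 4, 1996).
Espinoza and Drummond both have date of commissioning 2006-01-19, so the next rule applies.
Espinoza and Drummond are each a combat-command-badge holder, so the next rule applies.
Among Espinoza and Drummond, by date of rank (earlier first): Espinoza (Jan 18, 2007) before Drummond (Oct 4, 2007).
Order: Halvorsen, Novak, Ivanova, Tanaka, Ferreira, Osei, Okafor, Espinoza, Drummond.

Ivanova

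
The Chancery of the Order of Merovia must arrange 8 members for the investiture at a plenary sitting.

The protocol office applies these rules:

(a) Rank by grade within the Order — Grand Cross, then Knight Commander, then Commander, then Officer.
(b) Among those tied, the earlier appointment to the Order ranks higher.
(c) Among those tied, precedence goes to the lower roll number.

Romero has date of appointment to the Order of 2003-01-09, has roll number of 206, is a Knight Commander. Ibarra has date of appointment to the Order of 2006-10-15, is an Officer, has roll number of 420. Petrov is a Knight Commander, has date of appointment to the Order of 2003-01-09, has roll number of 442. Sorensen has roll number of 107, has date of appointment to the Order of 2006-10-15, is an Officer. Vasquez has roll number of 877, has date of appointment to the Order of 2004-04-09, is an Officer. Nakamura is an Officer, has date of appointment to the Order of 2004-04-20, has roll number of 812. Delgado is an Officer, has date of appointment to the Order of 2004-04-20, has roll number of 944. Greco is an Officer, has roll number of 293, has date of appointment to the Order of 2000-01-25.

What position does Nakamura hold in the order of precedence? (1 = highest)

By grade within the Order: Romero and Petrov (Knight Commander); then Greco, Vasquez, Nakamura, Delgado, Sorensen and Ibarra (Officer).
Romero and Petrov both have date of appointment to the Order 2003-01-09, so the next rule applies.
Among Romero and Petrov, by roll number (lower first): Romero (206) before Petrov (442).
Among Greco, Vasquez, Nakamura, Delgado, Sorensen and Ibarra, by date of appointment to the Order (earlier first): Greco (2000-01-25) before Vasquez (2004-04-09) before Nakamura and Delgado (2004-04-20) before Sorensen and Ibarra (2006-10-15).
Among Nakamura and Delgado, by roll number (lower first): Nakamura (812) before Delgado (944).
Among Sorensen and Ibarra, by roll number (lower first): Sorensen (107) before Ibarra (420).
Order: Romero, Petrov, Greco, Vasquez, Nakamura, Delgado, Sorensen, Ibarra. So position 5.

5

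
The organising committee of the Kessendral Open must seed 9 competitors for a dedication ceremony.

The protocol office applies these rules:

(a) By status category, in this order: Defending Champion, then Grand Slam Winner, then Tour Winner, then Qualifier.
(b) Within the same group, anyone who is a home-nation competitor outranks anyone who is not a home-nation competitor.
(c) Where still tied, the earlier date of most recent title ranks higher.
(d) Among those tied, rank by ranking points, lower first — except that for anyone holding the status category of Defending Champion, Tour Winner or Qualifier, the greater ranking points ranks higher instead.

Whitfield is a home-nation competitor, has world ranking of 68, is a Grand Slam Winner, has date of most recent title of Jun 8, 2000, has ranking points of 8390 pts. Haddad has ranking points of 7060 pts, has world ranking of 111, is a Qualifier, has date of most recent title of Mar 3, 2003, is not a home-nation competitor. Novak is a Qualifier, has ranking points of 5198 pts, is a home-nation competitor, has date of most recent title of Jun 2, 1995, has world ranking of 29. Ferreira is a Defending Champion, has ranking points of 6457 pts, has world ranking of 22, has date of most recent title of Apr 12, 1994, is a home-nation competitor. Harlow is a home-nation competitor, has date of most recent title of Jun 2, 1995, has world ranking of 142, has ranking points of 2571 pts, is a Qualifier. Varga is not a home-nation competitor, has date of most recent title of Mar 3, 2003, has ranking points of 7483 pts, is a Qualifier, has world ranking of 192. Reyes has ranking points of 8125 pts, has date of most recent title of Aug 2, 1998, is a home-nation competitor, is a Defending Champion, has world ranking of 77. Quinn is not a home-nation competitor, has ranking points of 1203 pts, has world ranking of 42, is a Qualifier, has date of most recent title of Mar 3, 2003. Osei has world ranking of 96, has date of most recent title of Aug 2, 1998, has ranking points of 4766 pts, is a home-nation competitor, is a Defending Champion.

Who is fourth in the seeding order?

By status category: Ferreira, Reyes and Osei (Defending Champion); then Whitfield (Grand Slam Winner); then Novak, Harlow, Varga, Haddad and Quinn (Qualifier).
Ferreira, Reyes and Osei are each a home-nation competitor, so the next rule applies.
Among Ferreira, Reyes and Osei, by date of most recent title (earlier first): Ferreira (Apr 12, 1994) before Reyes and Osei (Aug 2, 1998).
Among Reyes and Osei, by ranking points (higher first) (reversed rule for this group): Reyes (8125 pts) before Osei (4766 pts).
Among Novak, Harlow, Varga, Haddad and Quinn, a home-nation competitor before not a home-nation competitor: Novak and Harlow (a home-nation competitor) before Varga, Haddad and Quinn (not a home-nation competitor).
Novak and Harlow both have date of most recent title Jun 2, 1995, so the next rule applies.
Among Novak and Harlow, by ranking points (higher first) (reversed rule for this group): Novak (5198 pts) before Harlow (2571 pts).
Varga, Haddad and Quinn all have date of most recent title Mar 3, 2003, so the next rule applies.
Among Varga, Haddad and Quinn, by ranking points (higher first) (reversed rule for this group): Varga (7483 pts) before Haddad (7060 pts) before Quinn (1203 pts).
Order: Ferreira, Reyes, Osei, Whitfield, Novak, Harlow, Varga, Haddad, Quinn.

Whitfield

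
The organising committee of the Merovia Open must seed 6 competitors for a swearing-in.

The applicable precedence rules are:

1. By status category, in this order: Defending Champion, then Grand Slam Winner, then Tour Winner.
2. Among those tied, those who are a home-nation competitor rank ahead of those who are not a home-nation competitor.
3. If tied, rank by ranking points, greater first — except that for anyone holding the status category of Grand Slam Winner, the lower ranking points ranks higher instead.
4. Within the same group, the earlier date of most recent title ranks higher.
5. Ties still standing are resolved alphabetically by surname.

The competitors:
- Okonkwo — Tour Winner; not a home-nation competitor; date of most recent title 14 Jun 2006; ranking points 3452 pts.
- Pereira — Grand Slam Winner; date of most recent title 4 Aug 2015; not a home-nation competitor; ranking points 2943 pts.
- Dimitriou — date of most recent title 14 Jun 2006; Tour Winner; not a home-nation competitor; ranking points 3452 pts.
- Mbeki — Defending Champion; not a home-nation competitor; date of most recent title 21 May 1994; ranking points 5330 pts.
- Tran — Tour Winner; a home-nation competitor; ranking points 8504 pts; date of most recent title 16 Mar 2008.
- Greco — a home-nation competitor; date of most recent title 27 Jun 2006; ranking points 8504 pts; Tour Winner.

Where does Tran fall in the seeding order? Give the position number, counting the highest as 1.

4

By status category: Mbeki (Defending Champion); then Pereira (Grand Slam Winner); then Greco, Tran, Dimitriou and Okonkwo (Tour Winner).
Among Greco, Tran, Dimitriou and Okonkwo, a home-nation competitor before not a home-nation competitor: Greco and Tran (a home-nation competitor) before Dimitriou and Okonkwo (not a home-nation competitor).
Greco and Tran both have ranking points 8504 pts, so the next rule applies.
Among Greco and Tran, by date of most recent title (earlier first): Greco (27 Jun 2006) before Tran (16 Mar 2008).
Dimitriou and Okonkwo both have ranking points 3452 pts, so the next rule applies.
Dimitriou and Okonkwo both have date of most recent title 14 Jun 2006, so the next rule applies.
Among Dimitriou and Okonkwo, alphabetically by surname: Dimitriou before Okonkwo.
Order: Mbeki, Pereira, Greco, Tran, Dimitriou, Okonkwo. So position 4.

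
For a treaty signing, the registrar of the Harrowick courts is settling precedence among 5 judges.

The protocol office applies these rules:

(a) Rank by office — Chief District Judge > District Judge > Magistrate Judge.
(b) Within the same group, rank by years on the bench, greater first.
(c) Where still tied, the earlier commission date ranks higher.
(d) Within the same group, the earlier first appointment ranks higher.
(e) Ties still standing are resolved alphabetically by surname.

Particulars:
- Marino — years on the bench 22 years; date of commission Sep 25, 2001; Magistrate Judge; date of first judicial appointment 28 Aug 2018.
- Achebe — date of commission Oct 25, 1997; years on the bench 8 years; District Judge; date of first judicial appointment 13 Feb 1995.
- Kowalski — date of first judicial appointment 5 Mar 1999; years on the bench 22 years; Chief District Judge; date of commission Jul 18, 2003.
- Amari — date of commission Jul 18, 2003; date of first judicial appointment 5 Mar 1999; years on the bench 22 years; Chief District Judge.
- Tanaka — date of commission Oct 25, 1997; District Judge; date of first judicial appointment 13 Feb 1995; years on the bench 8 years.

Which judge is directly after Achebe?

By office: Amari and Kowalski (Chief District Judge); then Achebe and Tanaka (District Judge); then Marino (Magistrate Judge).
Amari and Kowalski both have years on the bench 22 years, so the next rule applies.
Amari and Kowalski both have date of commission Jul 18, 2003, so the next rule applies.
Amari and Kowalski both have date of first judicial appointment 5 Mar 1999, so the next rule applies.
Among Amari and Kowalski, alphabetically by surname: Amari before Kowalski.
Achebe and Tanaka both have years on the bench 8 years, so the next rule applies.
Achebe and Tanaka both have date of commission Oct 25, 1997, so the next rule applies.
Achebe and Tanaka both have date of first judicial appointment 13 Feb 1995, so the next rule applies.
Among Achebe and Tanaka, alphabetically by surname: Achebe before Tanaka.
Order: Amari, Kowalski, Achebe, Tanaka, Marino.

Tanaka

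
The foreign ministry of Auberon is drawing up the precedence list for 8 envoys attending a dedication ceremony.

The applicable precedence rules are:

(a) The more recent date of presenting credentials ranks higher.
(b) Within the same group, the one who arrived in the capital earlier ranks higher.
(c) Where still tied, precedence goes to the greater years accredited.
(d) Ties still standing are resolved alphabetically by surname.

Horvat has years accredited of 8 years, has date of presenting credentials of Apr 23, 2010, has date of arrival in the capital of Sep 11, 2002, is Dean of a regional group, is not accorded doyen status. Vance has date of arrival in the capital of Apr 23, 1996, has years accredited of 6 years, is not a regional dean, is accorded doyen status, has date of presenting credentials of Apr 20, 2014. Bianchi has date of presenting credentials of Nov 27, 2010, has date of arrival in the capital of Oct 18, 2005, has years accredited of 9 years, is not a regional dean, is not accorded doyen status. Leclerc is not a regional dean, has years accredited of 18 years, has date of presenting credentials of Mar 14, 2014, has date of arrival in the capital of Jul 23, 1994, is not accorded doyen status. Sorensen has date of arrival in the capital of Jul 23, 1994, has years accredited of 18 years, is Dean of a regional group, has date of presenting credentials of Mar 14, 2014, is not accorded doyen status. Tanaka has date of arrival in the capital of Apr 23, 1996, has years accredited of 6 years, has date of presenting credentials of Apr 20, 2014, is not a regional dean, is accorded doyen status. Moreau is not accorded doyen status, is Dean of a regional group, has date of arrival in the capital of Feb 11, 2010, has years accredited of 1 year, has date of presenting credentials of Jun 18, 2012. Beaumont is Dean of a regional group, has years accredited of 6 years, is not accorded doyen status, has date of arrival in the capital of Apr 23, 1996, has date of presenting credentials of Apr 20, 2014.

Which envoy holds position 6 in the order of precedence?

Moreau

By date of presenting credentials (later first): Beaumont, Tanaka and Vance (each Apr 20, 2014); then Leclerc and Sorensen (both Mar 14, 2014); then Moreau (Jun 18, 2012); then Bianchi (Nov 27, 2010); then Horvat (Apr 23, 2010).
Beaumont, Tanaka and Vance all have date of arrival in the capital Apr 23, 1996, so the next rule applies.
Beaumont, Tanaka and Vance all have years accredited 6 years, so the next rule applies.
Among Beaumont, Tanaka and Vance, alphabetically by surname: Beaumont before Tanaka before Vance.
Leclerc and Sorensen both have date of arrival in the capital Jul 23, 1994, so the next rule applies.
Leclerc and Sorensen both have years accredited 18 years, so the next rule applies.
Among Leclerc and Sorensen, alphabetically by surname: Leclerc before Sorensen.
Order: Beaumont, Tanaka, Vance, Leclerc, Sorensen, Moreau, Bianchi, Horvat.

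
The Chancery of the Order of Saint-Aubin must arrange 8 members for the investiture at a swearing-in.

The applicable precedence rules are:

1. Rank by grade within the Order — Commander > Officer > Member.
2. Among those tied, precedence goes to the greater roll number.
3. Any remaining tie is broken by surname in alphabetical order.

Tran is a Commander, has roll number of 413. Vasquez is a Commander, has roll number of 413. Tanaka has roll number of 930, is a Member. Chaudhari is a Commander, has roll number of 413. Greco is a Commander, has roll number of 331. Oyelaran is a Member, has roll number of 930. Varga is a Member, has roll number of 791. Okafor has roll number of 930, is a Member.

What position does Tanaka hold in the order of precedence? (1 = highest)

By grade within the Order: Chaudhari, Tran, Vasquez and Greco (Commander); then Okafor, Oyelaran, Tanaka and Varga (Member).
Among Chaudhari, Tran, Vasquez and Greco, by roll number (higher first): Chaudhari, Tran and Vasquez (413) before Greco (331).
Among Chaudhari, Tran and Vasquez, alphabetically by surname: Chaudhari before Tran before Vasquez.
Among Okafor, Oyelaran, Tanaka and Varga, by roll number (higher first): Okafor, Oyelaran and Tanaka (930) before Varga (791).
Among Okafor, Oyelaran and Tanaka, alphabetically by surname: Okafor before Oyelaran before Tanaka.
Order: Chaudhari, Tran, Vasquez, Greco, Okafor, Oyelaran, Tanaka, Varga. So position 7.

7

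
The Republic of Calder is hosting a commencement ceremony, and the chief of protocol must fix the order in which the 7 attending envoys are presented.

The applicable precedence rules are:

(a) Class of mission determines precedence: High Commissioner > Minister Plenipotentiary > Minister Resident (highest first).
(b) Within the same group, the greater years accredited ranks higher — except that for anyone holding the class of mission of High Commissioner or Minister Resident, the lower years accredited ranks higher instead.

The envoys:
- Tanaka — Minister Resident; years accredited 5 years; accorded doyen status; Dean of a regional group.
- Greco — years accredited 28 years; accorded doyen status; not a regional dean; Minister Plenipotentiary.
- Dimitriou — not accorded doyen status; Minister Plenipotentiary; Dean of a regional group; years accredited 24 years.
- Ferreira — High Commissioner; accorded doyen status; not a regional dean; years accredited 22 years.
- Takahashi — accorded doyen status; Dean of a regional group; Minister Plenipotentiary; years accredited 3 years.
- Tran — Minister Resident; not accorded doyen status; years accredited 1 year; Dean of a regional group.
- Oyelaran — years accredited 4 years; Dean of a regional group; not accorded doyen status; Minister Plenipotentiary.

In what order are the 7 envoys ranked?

Ferreira, Greco, Dimitriou, Oyelaran, Takahashi, Tran, Tanaka

By class of mission: Ferreira (High Commissioner); then Greco, Dimitriou, Oyelaran and Takahashi (Minister Plenipotentiary); then Tran and Tanaka (Minister Resident).
Among Greco, Dimitriou, Oyelaran and Takahashi, by years accredited (higher first): Greco (28 years) before Dimitriou (24 years) before Oyelaran (4 years) before Takahashi (3 years).
Among Tran and Tanaka, by years accredited (lower first) (reversed rule for this group): Tran (1 year) before Tanaka (5 years).
Full order: Ferreira, Greco, Dimitriou, Oyelaran, Takahashi, Tran, Tanaka.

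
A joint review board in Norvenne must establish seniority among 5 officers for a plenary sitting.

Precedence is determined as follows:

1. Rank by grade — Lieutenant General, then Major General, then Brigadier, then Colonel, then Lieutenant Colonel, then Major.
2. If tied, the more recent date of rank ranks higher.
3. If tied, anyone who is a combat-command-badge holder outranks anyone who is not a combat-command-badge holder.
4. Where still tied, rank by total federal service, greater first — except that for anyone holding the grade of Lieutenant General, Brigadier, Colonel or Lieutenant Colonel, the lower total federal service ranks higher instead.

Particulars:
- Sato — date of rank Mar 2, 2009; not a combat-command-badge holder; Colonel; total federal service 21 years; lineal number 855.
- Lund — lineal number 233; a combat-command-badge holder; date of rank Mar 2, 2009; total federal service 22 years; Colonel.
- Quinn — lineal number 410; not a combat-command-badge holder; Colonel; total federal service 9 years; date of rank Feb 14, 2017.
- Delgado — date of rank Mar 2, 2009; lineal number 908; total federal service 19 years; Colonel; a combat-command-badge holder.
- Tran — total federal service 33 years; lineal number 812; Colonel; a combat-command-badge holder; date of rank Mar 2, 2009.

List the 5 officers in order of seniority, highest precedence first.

Quinn, Delgado, Lund, Tran, Sato

By grade: Quinn, Delgado, Lund, Tran and Sato (Colonel).
Among Quinn, Delgado, Lund, Tran and Sato, by date of rank (later first): Quinn (Feb 14, 2017) before Delgado, Lund, Tran and Sato (Mar 2, 2009).
Among Delgado, Lund, Tran and Sato, a combat-command-badge holder before not a combat-command-badge holder: Delgado, Lund and Tran (a combat-command-badge holder) before Sato (not a combat-command-badge holder).
Among Delgado, Lund and Tran, by total federal service (lower first) (reversed rule for this group): Delgado (19 years) before Lund (22 years) before Tran (33 years).
Full order: Quinn, Delgado, Lund, Tran, Sato.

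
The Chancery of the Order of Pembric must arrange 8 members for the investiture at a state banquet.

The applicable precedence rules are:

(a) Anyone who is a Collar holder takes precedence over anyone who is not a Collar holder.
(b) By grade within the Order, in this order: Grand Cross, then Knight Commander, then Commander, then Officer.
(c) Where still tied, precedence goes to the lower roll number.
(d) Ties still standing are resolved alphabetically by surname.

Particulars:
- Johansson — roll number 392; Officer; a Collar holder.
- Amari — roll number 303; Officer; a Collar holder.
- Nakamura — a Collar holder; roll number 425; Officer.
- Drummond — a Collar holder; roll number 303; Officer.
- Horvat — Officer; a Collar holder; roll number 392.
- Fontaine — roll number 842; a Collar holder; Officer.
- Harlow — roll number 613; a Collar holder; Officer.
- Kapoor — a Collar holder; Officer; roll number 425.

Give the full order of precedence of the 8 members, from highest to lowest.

By the first rule: Amari, Drummond, Horvat, Johansson, Kapoor, Nakamura, Harlow and Fontaine (each a Collar holder).
Amari, Drummond, Horvat, Johansson, Kapoor, Nakamura, Harlow and Fontaine are each Officer, so the next rule applies.
Among Amari, Drummond, Horvat, Johansson, Kapoor, Nakamura, Harlow and Fontaine, by roll number (lower first): Amari and Drummond (303) before Horvat and Johansson (392) before Kapoor and Nakamura (425) before Harlow (613) before Fontaine (842).
Among Amari and Drummond, alphabetically by surname: Amari before Drummond.
Among Horvat and Johansson, alphabetically by surname: Horvat before Johansson.
Among Kapoor and Nakamura, alphabetically by surname: Kapoor before Nakamura.
Full order: Amari, Drummond, Horvat, Johansson, Kapoor, Nakamura, Harlow, Fontaine.

Amari, Drummond, Horvat, Johansson, Kapoor, Nakamura, Harlow, Fontaine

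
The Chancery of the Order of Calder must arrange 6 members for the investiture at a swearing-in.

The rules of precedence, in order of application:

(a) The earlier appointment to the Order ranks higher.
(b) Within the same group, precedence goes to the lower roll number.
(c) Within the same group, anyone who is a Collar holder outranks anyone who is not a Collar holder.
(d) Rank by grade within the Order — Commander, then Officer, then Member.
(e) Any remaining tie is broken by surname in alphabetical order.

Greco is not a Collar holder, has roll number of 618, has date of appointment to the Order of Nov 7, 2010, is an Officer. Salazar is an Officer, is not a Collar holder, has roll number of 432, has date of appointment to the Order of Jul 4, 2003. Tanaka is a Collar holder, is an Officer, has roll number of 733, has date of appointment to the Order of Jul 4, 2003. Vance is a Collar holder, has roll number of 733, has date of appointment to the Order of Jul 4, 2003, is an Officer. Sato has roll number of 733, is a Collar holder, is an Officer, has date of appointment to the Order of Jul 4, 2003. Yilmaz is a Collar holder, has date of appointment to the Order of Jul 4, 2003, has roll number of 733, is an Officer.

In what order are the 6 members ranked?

Salazar, Sato, Tanaka, Vance, Yilmaz, Greco

By date of appointment to the Order (earlier first): Salazar, Sato, Tanaka, Vance and Yilmaz (each Jul 4, 2003); then Greco (Nov 7, 2010).
Among Salazar, Sato, Tanaka, Vance and Yilmaz, by roll number (lower first): Salazar (432) before Sato, Tanaka, Vance and Yilmaz (733).
Sato, Tanaka, Vance and Yilmaz are each a Collar holder, so the next rule applies.
Sato, Tanaka, Vance and Yilmaz are each Officer, so the next rule applies.
Among Sato, Tanaka, Vance and Yilmaz, alphabetically by surname: Sato before Tanaka before Vance before Yilmaz.
Full order: Salazar, Sato, Tanaka, Vance, Yilmaz, Greco.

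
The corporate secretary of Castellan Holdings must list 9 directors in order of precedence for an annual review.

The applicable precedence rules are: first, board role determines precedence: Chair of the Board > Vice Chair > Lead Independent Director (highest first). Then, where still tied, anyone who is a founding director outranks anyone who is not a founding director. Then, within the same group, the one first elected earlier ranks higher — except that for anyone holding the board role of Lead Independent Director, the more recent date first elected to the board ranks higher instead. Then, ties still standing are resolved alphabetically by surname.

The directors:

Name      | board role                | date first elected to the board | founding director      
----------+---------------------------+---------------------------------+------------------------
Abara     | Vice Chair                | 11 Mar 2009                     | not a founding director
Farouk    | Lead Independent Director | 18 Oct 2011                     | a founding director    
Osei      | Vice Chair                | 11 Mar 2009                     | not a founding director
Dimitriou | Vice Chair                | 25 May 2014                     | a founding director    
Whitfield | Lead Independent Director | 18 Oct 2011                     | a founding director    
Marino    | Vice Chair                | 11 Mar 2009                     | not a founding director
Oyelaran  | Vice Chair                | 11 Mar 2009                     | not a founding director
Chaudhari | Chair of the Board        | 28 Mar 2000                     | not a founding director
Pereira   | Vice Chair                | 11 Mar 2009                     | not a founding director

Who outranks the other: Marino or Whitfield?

Marino

By board role: Chaudhari (Chair of the Board); then Dimitriou, Abara, Marino, Osei, Oyelaran and Pereira (Vice Chair); then Farouk and Whitfield (Lead Independent Director).
Among Dimitriou, Abara, Marino, Osei, Oyelaran and Pereira, a founding director before not a founding director: Dimitriou (a founding director) before Abara, Marino, Osei, Oyelaran and Pereira (not a founding director).
Abara, Marino, Osei, Oyelaran and Pereira all have date first elected to the board 11 Mar 2009, so the next rule applies.
Among Abara, Marino, Osei, Oyelaran and Pereira, alphabetically by surname: Abara before Marino before Osei before Oyelaran before Pereira.
Farouk and Whitfield are each a founding director, so the next rule applies.
Farouk and Whitfield both have date first elected to the board 18 Oct 2011, so the next rule applies.
Among Farouk and Whitfield, alphabetically by surname: Farouk before Whitfield.
So Marino takes precedence.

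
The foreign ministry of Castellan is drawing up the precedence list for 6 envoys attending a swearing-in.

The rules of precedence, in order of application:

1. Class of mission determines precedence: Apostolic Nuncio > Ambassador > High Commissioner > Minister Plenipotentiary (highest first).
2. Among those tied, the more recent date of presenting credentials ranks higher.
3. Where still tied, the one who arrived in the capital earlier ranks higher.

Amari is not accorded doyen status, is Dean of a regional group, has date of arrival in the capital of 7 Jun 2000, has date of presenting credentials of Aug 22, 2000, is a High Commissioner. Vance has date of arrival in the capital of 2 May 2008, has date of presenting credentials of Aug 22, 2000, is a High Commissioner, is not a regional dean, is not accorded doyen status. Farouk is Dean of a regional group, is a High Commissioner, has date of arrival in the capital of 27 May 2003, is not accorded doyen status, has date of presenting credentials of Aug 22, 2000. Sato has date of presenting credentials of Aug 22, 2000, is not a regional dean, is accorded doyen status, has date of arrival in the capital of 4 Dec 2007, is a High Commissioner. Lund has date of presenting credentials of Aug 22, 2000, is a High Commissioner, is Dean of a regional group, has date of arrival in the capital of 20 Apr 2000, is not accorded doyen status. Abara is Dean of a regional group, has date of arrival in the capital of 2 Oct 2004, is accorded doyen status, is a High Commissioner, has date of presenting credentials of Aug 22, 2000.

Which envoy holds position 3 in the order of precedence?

Farouk

By class of mission: Lund, Amari, Farouk, Abara, Sato and Vance (High Commissioner).
Lund, Amari, Farouk, Abara, Sato and Vance all have date of presenting credentials Aug 22, 2000, so the next rule applies.
Among Lund, Amari, Farouk, Abara, Sato and Vance, by date of arrival in the capital (earlier first): Lund (20 Apr 2000) before Amari (7 Jun 2000) before Farouk (27 May 2003) before Abara (2 Oct 2004) before Sato (4 Dec 2007) before Vance (2 May 2008).
Order: Lund, Amari, Farouk, Abara, Sato, Vance.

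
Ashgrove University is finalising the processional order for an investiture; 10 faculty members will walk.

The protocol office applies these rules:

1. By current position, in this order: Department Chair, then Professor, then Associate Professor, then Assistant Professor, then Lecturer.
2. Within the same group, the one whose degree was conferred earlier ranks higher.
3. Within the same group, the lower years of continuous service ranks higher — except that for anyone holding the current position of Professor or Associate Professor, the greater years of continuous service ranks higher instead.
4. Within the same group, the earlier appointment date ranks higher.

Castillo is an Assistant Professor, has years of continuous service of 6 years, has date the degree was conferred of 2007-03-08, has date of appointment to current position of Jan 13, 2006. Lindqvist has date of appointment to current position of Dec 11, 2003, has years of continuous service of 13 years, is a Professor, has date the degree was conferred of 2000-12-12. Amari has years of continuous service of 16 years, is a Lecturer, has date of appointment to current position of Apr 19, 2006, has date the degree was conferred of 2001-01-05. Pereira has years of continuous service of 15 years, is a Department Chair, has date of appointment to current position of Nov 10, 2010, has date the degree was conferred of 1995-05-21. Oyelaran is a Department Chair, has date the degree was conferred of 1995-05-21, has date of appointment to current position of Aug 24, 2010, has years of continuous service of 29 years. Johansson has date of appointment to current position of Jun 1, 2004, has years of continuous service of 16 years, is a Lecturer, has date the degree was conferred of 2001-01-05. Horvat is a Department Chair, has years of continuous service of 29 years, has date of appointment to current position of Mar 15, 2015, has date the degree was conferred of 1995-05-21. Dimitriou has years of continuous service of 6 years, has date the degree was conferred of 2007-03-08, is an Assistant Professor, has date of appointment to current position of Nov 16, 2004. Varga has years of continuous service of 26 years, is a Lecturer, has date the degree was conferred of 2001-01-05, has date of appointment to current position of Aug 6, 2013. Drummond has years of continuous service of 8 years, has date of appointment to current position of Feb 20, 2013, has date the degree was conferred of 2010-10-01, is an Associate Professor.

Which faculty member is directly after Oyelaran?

Horvat

By current position: Pereira, Oyelaran and Horvat (Department Chair); then Lindqvist (Professor); then Drummond (Associate Professor); then Dimitriou and Castillo (Assistant Professor); then Johansson, Amari and Varga (Lecturer).
Pereira, Oyelaran and Horvat all have date the degree was conferred 1995-05-21, so the next rule applies.
Among Pereira, Oyelaran and Horvat, by years of continuous service (lower first): Pereira (15 years) before Oyelaran and Horvat (29 years).
Among Oyelaran and Horvat, by date of appointment to current position (earlier first): Oyelaran (Aug 24, 2010) before Horvat (Mar 15, 2015).
Dimitriou and Castillo both have date the degree was conferred 2007-03-08, so the next rule applies.
Dimitriou and Castillo both have years of continuous service 6 years, so the next rule applies.
Among Dimitriou and Castillo, by date of appointment to current position (earlier first): Dimitriou (Nov 16, 2004) before Castillo (Jan 13, 2006).
Johansson, Amari and Varga all have date the degree was conferred 2001-01-05, so the next rule applies.
Among Johansson, Amari and Varga, by years of continuous service (lower first): Johansson and Amari (16 years) before Varga (26 years).
Among Johansson and Amari, by date of appointment to current position (earlier first): Johansson (Jun 1, 2004) before Amari (Apr 19, 2006).
Order: Pereira, Oyelaran, Horvat, Lindqvist, Drummond, Dimitriou, Castillo, Johansson, Amari, Varga.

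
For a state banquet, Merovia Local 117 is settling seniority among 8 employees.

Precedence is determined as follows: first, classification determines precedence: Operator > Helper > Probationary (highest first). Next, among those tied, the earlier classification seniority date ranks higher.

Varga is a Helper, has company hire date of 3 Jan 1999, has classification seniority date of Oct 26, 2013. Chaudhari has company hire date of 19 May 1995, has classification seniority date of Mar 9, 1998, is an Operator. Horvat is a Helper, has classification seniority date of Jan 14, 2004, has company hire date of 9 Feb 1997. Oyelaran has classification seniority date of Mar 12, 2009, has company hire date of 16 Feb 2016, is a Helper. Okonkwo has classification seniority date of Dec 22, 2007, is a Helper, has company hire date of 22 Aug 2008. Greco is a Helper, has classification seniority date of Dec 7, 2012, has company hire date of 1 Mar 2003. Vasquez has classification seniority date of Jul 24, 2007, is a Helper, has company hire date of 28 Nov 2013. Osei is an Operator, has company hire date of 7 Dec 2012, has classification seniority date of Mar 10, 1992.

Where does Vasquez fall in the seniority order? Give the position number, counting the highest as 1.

By classification: Osei and Chaudhari (Operator); then Horvat, Vasquez, Okonkwo, Oyelaran, Greco and Varga (Helper).
Among Osei and Chaudhari, by classification seniority date (earlier first): Osei (Mar 10, 1992) before Chaudhari (Mar 9, 1998).
Among Horvat, Vasquez, Okonkwo, Oyelaran, Greco and Varga, by classification seniority date (earlier first): Horvat (Jan 14, 2004) before Vasquez (Jul 24, 2007) before Okonkwo (Dec 22, 2007) before Oyelaran (Mar 12, 2009) before Greco (Dec 7, 2012) before Varga (Oct 26, 2013).
Order: Osei, Chaudhari, Horvat, Vasquez, Okonkwo, Oyelaran, Greco, Varga. So position 4.

4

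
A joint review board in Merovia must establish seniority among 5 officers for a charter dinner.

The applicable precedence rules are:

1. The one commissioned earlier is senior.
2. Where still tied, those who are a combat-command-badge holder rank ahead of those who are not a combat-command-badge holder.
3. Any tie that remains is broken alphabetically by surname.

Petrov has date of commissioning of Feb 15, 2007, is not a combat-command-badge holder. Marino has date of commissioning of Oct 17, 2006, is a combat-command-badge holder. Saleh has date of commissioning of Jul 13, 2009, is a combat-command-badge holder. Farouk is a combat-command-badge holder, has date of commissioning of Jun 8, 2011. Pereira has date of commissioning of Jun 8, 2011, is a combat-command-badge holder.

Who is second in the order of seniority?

Petrov

By date of commissioning (earlier first): Marino (Oct 17, 2006); then Petrov (Feb 15, 2007); then Saleh (Jul 13, 2009); then Farouk and Pereira (both Jun 8, 2011).
Farouk and Pereira are each a combat-command-badge holder, so the next rule applies.
Among Farouk and Pereira, alphabetically by surname: Farouk before Pereira.
Order: Marino, Petrov, Saleh, Farouk, Pereira.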